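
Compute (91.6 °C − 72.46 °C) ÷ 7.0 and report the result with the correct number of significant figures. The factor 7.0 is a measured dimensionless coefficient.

91.6 °C − 72.46 °C = 19.14 °C; the difference is limited to 1 decimal place (3 s.f.).
Carrying full precision, 19.14 ÷ 7.0 = 2.73428571429… °C; 7.0 has 2 s.f., so the result keeps min(3, 2) = 2 s.f.
Rounded to 2 significant figures: 2.7 °C.

2.7 °C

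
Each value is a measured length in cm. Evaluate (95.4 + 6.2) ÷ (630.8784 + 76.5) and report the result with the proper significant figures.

95.4 + 6.2 = 101.6, limited to 1 d.p. → 4 s.f.; 630.8784 + 76.5 = 707.3784, limited to 1 d.p. → 4 s.f.
Carrying full precision, 101.6 ÷ 707.3784 = 0.143628926187…; keep min(4, 4) = 4 s.f.
Rounded to 4 significant figures: 0.1436.

0.1436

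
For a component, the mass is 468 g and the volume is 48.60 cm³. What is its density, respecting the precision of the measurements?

density = 468 g ÷ 48.60 cm³ = 9.62962962963… g/cm³.
468 has 3 significant figures; 48.60 has 4.
Division/multiplication keeps the fewest: 3 significant figures.
Rounded: 9.63 g/cm³.

9.63 g/cm³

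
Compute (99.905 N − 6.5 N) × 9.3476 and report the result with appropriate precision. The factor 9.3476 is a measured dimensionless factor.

99.905 N − 6.5 N = 93.405 N; the difference is limited to 1 decimal place (3 s.f.).
Carrying full precision, 93.405 × 9.3476 = 873.112578 N; 9.3476 has 5 s.f., so the result keeps min(3, 5) = 3 s.f.
Rounded to 3 significant figures: 873 N.

873 N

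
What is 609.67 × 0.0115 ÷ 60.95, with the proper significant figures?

1.15 × 10⁻¹

609.67 × 0.0115 ÷ 60.95 = 0.115032075472…
Multiplication/division keeps the fewest significant figures: 609.67 → 5 s.f., 0.0115 → 3 s.f., 60.95 → 4 s.f.; limit is 3.
Rounded to 3 significant figures: 1.15 × 10⁻¹.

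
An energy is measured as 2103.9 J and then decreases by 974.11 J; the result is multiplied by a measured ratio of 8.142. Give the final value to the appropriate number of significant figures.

2103.9 J − 974.11 J = 1129.79 J; the difference is limited to 1 decimal place (5 s.f.).
Carrying full precision, 1129.79 × 8.142 = 9198.75018 J; 8.142 has 4 s.f., so the result keeps min(5, 4) = 4 s.f.
Rounded to 4 significant figures: 9199 J.

9199 J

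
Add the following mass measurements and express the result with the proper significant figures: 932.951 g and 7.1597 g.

940.111 g

932.951 g + 7.1597 g = 940.1107 g.
Addition/subtraction keeps the fewest decimal places: 932.951 → 3 decimal places, 7.1597 → 4 decimal places; limit is 3.
Rounded to 3 decimal places: 940.111 g.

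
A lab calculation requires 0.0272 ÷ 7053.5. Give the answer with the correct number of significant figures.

3.86 × 10⁻⁶

0.0272 ÷ 7053.5 = 0.00000385624158219…
Multiplication/division keeps the fewest significant figures: 0.0272 → 3 s.f., 7053.5 → 5 s.f.; limit is 3.
Rounded to 3 significant figures: 3.86 × 10⁻⁶.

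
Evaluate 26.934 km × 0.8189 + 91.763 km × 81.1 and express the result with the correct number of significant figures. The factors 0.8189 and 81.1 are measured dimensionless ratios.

7.46 × 10³ km

26.934 × 0.8189 = 22.0562526 → 22.06 km (4 s.f., last digit at the 10^-2 place).
91.763 × 81.1 = 7441.9793 → 7.44 × 10³ km (3 s.f., last digit at the 10^1 place).
Sum: 7464.0355526 km; keep the coarser place, 10^1.
Result: 7.46 × 10³ km.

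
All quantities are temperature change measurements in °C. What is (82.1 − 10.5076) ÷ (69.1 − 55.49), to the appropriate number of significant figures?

82.1 − 10.5076 = 71.5924, limited to 1 d.p. → 3 s.f.; 69.1 − 55.49 = 13.61, limited to 1 d.p. → 3 s.f.
Carrying full precision, 71.5924 ÷ 13.61 = 5.26027920647…; keep min(3, 3) = 3 s.f.
Rounded to 3 significant figures: 5.26.

5.26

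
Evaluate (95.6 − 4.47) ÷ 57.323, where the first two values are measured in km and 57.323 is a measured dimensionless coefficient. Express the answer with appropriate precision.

1.59 km

95.6 km − 4.47 km = 91.13 km; the difference is limited to 1 decimal place (3 s.f.).
Carrying full precision, 91.13 ÷ 57.323 = 1.58976327129… km; 57.323 has 5 s.f., so the result keeps min(3, 5) = 3 s.f.
Rounded to 3 significant figures: 1.59 km.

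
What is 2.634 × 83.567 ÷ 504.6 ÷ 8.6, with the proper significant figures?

2.634 × 83.567 ÷ 504.6 ÷ 8.6 = 0.0507229944971…
Multiplication/division keeps the fewest significant figures: 2.634 → 4 s.f., 83.567 → 5 s.f., 504.6 → 4 s.f., 8.6 → 2 s.f.; limit is 2.
Rounded to 2 significant figures: 5.1 × 10⁻².

5.1 × 10⁻²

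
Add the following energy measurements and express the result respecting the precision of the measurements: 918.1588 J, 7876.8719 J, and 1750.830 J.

918.1588 J + 7876.8719 J + 1750.830 J = 10545.8607 J.
Addition/subtraction keeps the fewest decimal places: 918.1588 → 4 decimal places, 7876.8719 → 4 decimal places, 1750.830 → 3 decimal places; limit is 3.
Rounded to 3 decimal places: 10545.861 J.

10545.861 J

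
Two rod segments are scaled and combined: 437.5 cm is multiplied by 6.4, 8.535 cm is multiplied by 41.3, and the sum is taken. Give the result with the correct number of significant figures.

437.5 × 6.4 = 2800 → 2.8 × 10³ cm (2 s.f., last digit at the 10^2 place).
8.535 × 41.3 = 352.4955 → 352 cm (3 s.f., last digit at the 10^0 place).
Sum: 3152.4955 cm; keep the coarser place, 10^2.
Result: 3.2 × 10³ cm.

3.2 × 10³ cm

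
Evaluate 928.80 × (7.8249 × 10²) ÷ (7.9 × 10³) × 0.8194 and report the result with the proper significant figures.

75

928.80 × (7.8249 × 10²) ÷ (7.9 × 10³) × 0.8194 = 75.3823845333…
Multiplication/division keeps the fewest significant figures: 928.80 → 5 s.f., 7.8249 × 10² → 5 s.f., 7.9 × 10³ → 2 s.f., 0.8194 → 4 s.f.; limit is 2.
Rounded to 2 significant figures: 75.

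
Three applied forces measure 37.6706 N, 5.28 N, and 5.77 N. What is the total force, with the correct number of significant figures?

48.72 N

37.6706 N + 5.28 N + 5.77 N = 48.7206 N.
Addition/subtraction keeps the fewest decimal places: 37.6706 → 4 decimal places, 5.28 → 2 decimal places, 5.77 → 2 decimal places; limit is 2.
Rounded to 2 decimal places: 48.72 N.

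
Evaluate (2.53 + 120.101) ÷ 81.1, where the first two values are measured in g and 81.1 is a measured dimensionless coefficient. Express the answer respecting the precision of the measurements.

1.51 g

2.53 g + 120.101 g = 122.631 g; the sum is limited to 2 decimal places (5 s.f.).
Carrying full precision, 122.631 ÷ 81.1 = 1.51209617756… g; 81.1 has 3 s.f., so the result keeps min(5, 3) = 3 s.f.
Rounded to 3 significant figures: 1.51 g.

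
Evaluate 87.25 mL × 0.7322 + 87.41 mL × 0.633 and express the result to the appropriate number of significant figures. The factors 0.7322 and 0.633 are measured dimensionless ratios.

87.25 × 0.7322 = 63.88445 → 63.88 mL (4 s.f., last digit at the 10^-2 place).
87.41 × 0.633 = 55.33053 → 55.3 mL (3 s.f., last digit at the 10^-1 place).
Sum: 119.21498 mL; keep the coarser place, 10^-1.
Result: 1.192 × 10² mL.

1.192 × 10² mL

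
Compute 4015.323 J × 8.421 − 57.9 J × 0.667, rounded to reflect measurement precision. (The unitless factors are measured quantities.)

4015.323 × 8.421 = 33813.034983 → 3.381 × 10^4 J (4 s.f., last digit at the 10^1 place).
57.9 × 0.667 = 38.6193 → 38.6 J (3 s.f., last digit at the 10^-1 place).
Difference: 33774.415683 J; keep the coarser place, 10^1.
Result: 3.377 × 10^4 J.

3.377 × 10^4 J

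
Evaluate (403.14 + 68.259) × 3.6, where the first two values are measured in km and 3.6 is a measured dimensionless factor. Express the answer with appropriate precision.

403.14 km + 68.259 km = 471.399 km; the sum is limited to 2 decimal places (5 s.f.).
Carrying full precision, 471.399 × 3.6 = 1697.0364 km; 3.6 has 2 s.f., so the result keeps min(5, 2) = 2 s.f.
Rounded to 2 significant figures: 1.7 × 10^3 km.

1.7 × 10^3 km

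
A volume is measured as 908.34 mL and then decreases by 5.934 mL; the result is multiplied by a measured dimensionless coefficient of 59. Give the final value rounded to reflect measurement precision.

908.34 mL − 5.934 mL = 902.406 mL; the difference is limited to 2 decimal places (5 s.f.).
Carrying full precision, 902.406 × 59 = 53241.954 mL; 59 has 2 s.f., so the result keeps min(5, 2) = 2 s.f.
Rounded to 2 significant figures: 5.3 × 10^4 mL.

5.3 × 10^4 mL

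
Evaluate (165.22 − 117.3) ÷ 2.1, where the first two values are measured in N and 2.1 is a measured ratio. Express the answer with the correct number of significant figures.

23 N

165.22 N − 117.3 N = 47.92 N; the difference is limited to 1 decimal place (3 s.f.).
Carrying full precision, 47.92 ÷ 2.1 = 22.819047619… N; 2.1 has 2 s.f., so the result keeps min(3, 2) = 2 s.f.
Rounded to 2 significant figures: 23 N.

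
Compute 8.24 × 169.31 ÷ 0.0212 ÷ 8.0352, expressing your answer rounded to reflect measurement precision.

8.19 × 10^3

8.24 × 169.31 ÷ 0.0212 ÷ 8.0352 = 8189.87492768…
Multiplication/division keeps the fewest significant figures: 8.24 → 3 s.f., 169.31 → 5 s.f., 0.0212 → 3 s.f., 8.0352 → 5 s.f.; limit is 3.
Rounded to 3 significant figures: 8.19 × 10^3.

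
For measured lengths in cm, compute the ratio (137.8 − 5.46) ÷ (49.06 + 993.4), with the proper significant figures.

137.8 − 5.46 = 132.34, limited to 1 d.p. → 4 s.f.; 49.06 + 993.4 = 1042.46, limited to 1 d.p. → 5 s.f.
Carrying full precision, 132.34 ÷ 1042.46 = 0.126949715097…; keep min(4, 5) = 4 s.f.
Rounded to 4 significant figures: 0.1269.

0.1269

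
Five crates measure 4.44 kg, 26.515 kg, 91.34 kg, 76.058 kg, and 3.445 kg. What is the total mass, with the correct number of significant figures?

201.80 kg

4.44 kg + 26.515 kg + 91.34 kg + 76.058 kg + 3.445 kg = 201.798 kg.
Addition/subtraction keeps the fewest decimal places: 4.44 → 2 decimal places, 26.515 → 3 decimal places, 91.34 → 2 decimal places, 76.058 → 3 decimal places, 3.445 → 3 decimal places; limit is 2.
Rounded to 2 decimal places: 201.80 kg.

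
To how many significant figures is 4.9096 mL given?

5

4.9096: zeros between nonzero digits are significant.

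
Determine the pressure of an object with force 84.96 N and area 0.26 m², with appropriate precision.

pressure = 84.96 N ÷ 0.26 m² = 326.769230769… Pa.
84.96 has 4 significant figures; 0.26 has 2.
Division/multiplication keeps the fewest: 2 significant figures.
Rounded: 3.3 × 10^2 Pa.

3.3 × 10^2 Pa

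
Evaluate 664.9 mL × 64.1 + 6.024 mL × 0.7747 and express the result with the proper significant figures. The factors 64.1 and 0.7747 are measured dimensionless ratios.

664.9 × 64.1 = 42620.09 → 4.26 × 10⁴ mL (3 s.f., last digit at the 10^2 place).
6.024 × 0.7747 = 4.6667928 → 4.667 mL (4 s.f., last digit at the 10^-3 place).
Sum: 42624.7567928 mL; keep the coarser place, 10^2.
Result: 4.26 × 10⁴ mL.

4.26 × 10⁴ mL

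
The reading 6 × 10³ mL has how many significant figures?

6 × 10³: in scientific notation every digit of the coefficient is significant.

1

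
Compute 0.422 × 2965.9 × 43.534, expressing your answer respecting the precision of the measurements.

0.422 × 2965.9 × 43.534 = 54487.5810332
Multiplication/division keeps the fewest significant figures: 0.422 → 3 s.f., 2965.9 → 5 s.f., 43.534 → 5 s.f.; limit is 3.
Rounded to 3 significant figures: 5.45 × 10⁴.

5.45 × 10⁴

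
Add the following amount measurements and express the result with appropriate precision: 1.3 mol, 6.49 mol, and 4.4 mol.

12.2 mol

1.3 mol + 6.49 mol + 4.4 mol = 12.19 mol.
Addition/subtraction keeps the fewest decimal places: 1.3 → 1 decimal place, 6.49 → 2 decimal places, 4.4 → 1 decimal place; limit is 1.
Rounded to 1 decimal place: 12.2 mol.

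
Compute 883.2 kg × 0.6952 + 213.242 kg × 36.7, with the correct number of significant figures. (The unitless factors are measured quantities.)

8.44 × 10³ kg

883.2 × 0.6952 = 614.00064 → 614.0 kg (4 s.f., last digit at the 10^-1 place).
213.242 × 36.7 = 7825.9814 → 7.83 × 10³ kg (3 s.f., last digit at the 10^1 place).
Sum: 8439.98204 kg; keep the coarser place, 10^1.
Result: 8.44 × 10³ kg.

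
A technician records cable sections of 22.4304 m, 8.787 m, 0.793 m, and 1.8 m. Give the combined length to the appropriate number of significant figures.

22.4304 m + 8.787 m + 0.793 m + 1.8 m = 33.8104 m.
Addition/subtraction keeps the fewest decimal places: 22.4304 → 4 decimal places, 8.787 → 3 decimal places, 0.793 → 3 decimal places, 1.8 → 1 decimal place; limit is 1.
Rounded to 1 decimal place: 33.8 m.

33.8 m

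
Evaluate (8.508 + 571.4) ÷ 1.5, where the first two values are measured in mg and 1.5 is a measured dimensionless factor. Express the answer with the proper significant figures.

8.508 mg + 571.4 mg = 579.908 mg; the sum is limited to 1 decimal place (4 s.f.).
Carrying full precision, 579.908 ÷ 1.5 = 386.605333333… mg; 1.5 has 2 s.f., so the result keeps min(4, 2) = 2 s.f.
Rounded to 2 significant figures: 3.9 × 10² mg.

3.9 × 10² mg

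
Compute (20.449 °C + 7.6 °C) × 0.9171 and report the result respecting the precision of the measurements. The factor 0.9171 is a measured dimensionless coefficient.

25.7 °C

20.449 °C + 7.6 °C = 28.049 °C; the sum is limited to 1 decimal place (3 s.f.).
Carrying full precision, 28.049 × 0.9171 = 25.7237379 °C; 0.9171 has 4 s.f., so the result keeps min(3, 4) = 3 s.f.
Rounded to 3 significant figures: 25.7 °C.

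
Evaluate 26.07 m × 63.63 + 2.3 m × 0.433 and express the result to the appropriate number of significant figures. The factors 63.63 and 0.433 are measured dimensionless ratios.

26.07 × 63.63 = 1658.8341 → 1659 m (4 s.f., last digit at the 10^0 place).
2.3 × 0.433 = 0.9959 → 1.0 m (2 s.f., last digit at the 10^-1 place).
Sum: 1659.83 m; keep the coarser place, 10^0.
Result: 1.660 × 10³ m.

1.660 × 10³ m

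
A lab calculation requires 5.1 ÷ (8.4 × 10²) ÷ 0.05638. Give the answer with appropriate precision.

5.1 ÷ (8.4 × 10²) ÷ 0.05638 = 0.107687629859…
Multiplication/division keeps the fewest significant figures: 5.1 → 2 s.f., 8.4 × 10² → 2 s.f., 0.05638 → 4 s.f.; limit is 2.
Rounded to 2 significant figures: 0.11.

0.11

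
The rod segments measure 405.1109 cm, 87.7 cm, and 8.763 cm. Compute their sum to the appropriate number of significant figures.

405.1109 cm + 87.7 cm + 8.763 cm = 501.5739 cm.
Addition/subtraction keeps the fewest decimal places: 405.1109 → 4 decimal places, 87.7 → 1 decimal place, 8.763 → 3 decimal places; limit is 1.
Rounded to 1 decimal place: 501.6 cm.

501.6 cm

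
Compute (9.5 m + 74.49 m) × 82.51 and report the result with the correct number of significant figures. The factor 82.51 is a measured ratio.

6.93 × 10³ m

9.5 m + 74.49 m = 83.99 m; the sum is limited to 1 decimal place (3 s.f.).
Carrying full precision, 83.99 × 82.51 = 6930.0149 m; 82.51 has 4 s.f., so the result keeps min(3, 4) = 3 s.f.
Rounded to 3 significant figures: 6.93 × 10³ m.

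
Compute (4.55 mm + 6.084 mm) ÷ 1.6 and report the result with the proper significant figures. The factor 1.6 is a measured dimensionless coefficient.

6.6 mm

4.55 mm + 6.084 mm = 10.634 mm; the sum is limited to 2 decimal places (4 s.f.).
Carrying full precision, 10.634 ÷ 1.6 = 6.64625 mm; 1.6 has 2 s.f., so the result keeps min(4, 2) = 2 s.f.
Rounded to 2 significant figures: 6.6 mm.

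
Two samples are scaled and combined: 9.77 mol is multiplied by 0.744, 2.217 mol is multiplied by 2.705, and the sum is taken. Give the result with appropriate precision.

13.27 mol

9.77 × 0.744 = 7.26888 → 7.27 mol (3 s.f., last digit at the 10^-2 place).
2.217 × 2.705 = 5.996985 → 5.997 mol (4 s.f., last digit at the 10^-3 place).
Sum: 13.265865 mol; keep the coarser place, 10^-2.
Result: 13.27 mol.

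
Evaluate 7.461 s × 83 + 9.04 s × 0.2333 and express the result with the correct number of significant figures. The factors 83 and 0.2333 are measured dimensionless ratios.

7.461 × 83 = 619.263 → 6.2 × 10^2 s (2 s.f., last digit at the 10^1 place).
9.04 × 0.2333 = 2.109032 → 2.11 s (3 s.f., last digit at the 10^-2 place).
Sum: 621.372032 s; keep the coarser place, 10^1.
Result: 6.2 × 10^2 s.

6.2 × 10^2 s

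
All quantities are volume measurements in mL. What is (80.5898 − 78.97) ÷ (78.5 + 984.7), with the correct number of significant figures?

80.5898 − 78.97 = 1.6198, limited to 2 d.p. → 3 s.f.; 78.5 + 984.7 = 1063.2, limited to 1 d.p. → 5 s.f.
Carrying full precision, 1.6198 ÷ 1063.2 = 0.00152351392024…; keep min(3, 5) = 3 s.f.
Rounded to 3 significant figures: 0.00152.

0.00152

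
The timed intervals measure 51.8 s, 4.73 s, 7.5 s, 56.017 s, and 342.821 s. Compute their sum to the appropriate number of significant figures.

462.9 s

51.8 s + 4.73 s + 7.5 s + 56.017 s + 342.821 s = 462.868 s.
Addition/subtraction keeps the fewest decimal places: 51.8 → 1 decimal place, 4.73 → 2 decimal places, 7.5 → 1 decimal place, 56.017 → 3 decimal places, 342.821 → 3 decimal places; limit is 1.
Rounded to 1 decimal place: 462.9 s.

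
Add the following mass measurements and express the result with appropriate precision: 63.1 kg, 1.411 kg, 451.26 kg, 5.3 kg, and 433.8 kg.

954.9 kg

63.1 kg + 1.411 kg + 451.26 kg + 5.3 kg + 433.8 kg = 954.871 kg.
Addition/subtraction keeps the fewest decimal places: 63.1 → 1 decimal place, 1.411 → 3 decimal places, 451.26 → 2 decimal places, 5.3 → 1 decimal place, 433.8 → 1 decimal place; limit is 1.
Rounded to 1 decimal place: 954.9 kg.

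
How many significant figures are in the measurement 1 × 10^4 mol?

1

1 × 10^4: in scientific notation every digit of the coefficient is significant.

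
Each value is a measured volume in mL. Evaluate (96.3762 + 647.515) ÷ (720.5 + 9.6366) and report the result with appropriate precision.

1.019

96.3762 + 647.515 = 743.8912, limited to 3 d.p. → 6 s.f.; 720.5 + 9.6366 = 730.1366, limited to 1 d.p. → 4 s.f.
Carrying full precision, 743.8912 ÷ 730.1366 = 1.01883839271…; keep min(6, 4) = 4 s.f.
Rounded to 4 significant figures: 1.019.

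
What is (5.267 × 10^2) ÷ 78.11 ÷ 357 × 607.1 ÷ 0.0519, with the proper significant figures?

221

(5.267 × 10^2) ÷ 78.11 ÷ 357 × 607.1 ÷ 0.0519 = 220.943555967…
Multiplication/division keeps the fewest significant figures: 5.267 × 10^2 → 4 s.f., 78.11 → 4 s.f., 357 → 3 s.f., 607.1 → 4 s.f., 0.0519 → 3 s.f.; limit is 3.
Rounded to 3 significant figures: 221.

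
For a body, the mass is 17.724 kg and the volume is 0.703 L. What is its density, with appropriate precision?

density = 17.724 kg ÷ 0.703 L = 25.2119487909… kg/L.
17.724 has 5 significant figures; 0.703 has 3.
Division/multiplication keeps the fewest: 3 significant figures.
Rounded: 25.2 kg/L.

25.2 kg/L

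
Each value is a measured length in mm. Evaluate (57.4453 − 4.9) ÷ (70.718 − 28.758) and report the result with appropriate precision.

57.4453 − 4.9 = 52.5453, limited to 1 d.p. → 3 s.f.; 70.718 − 28.758 = 41.960, limited to 3 d.p. → 5 s.f.
Carrying full precision, 52.5453 ÷ 41.960 = 1.25227121068…; keep min(3, 5) = 3 s.f.
Rounded to 3 significant figures: 1.25.

1.25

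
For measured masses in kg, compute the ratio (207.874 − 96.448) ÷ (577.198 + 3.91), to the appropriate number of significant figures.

207.874 − 96.448 = 111.426, limited to 3 d.p. → 6 s.f.; 577.198 + 3.91 = 581.108, limited to 2 d.p. → 5 s.f.
Carrying full precision, 111.426 ÷ 581.108 = 0.191747489279…; keep min(6, 5) = 5 s.f.
Rounded to 5 significant figures: 0.19175.

0.19175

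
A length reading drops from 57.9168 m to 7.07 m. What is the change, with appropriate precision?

57.9168 m − 7.07 m = 50.8468 m.
Addition/subtraction keeps the fewest decimal places: 57.9168 → 4 decimal places, 7.07 → 2 decimal places; limit is 2.
Rounded to 2 decimal places: 50.85 m.

50.85 m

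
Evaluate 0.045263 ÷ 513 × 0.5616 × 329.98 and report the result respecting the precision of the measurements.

0.0164

0.045263 ÷ 513 × 0.5616 × 329.98 = 0.0163508632943…
Multiplication/division keeps the fewest significant figures: 0.045263 → 5 s.f., 513 → 3 s.f., 0.5616 → 4 s.f., 329.98 → 5 s.f.; limit is 3.
Rounded to 3 significant figures: 0.0164.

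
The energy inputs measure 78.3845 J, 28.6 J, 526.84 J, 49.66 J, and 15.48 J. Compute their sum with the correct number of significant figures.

78.3845 J + 28.6 J + 526.84 J + 49.66 J + 15.48 J = 698.9645 J.
Addition/subtraction keeps the fewest decimal places: 78.3845 → 4 decimal places, 28.6 → 1 decimal place, 526.84 → 2 decimal places, 49.66 → 2 decimal places, 15.48 → 2 decimal places; limit is 1.
Rounded to 1 decimal place: 699.0 J.

699.0 J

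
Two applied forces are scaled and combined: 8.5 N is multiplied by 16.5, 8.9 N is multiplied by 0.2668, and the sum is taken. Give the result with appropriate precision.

1.4 × 10² N

8.5 × 16.5 = 140.25 → 1.4 × 10² N (2 s.f., last digit at the 10^1 place).
8.9 × 0.2668 = 2.37452 → 2.4 N (2 s.f., last digit at the 10^-1 place).
Sum: 142.62452 N; keep the coarser place, 10^1.
Result: 1.4 × 10² N.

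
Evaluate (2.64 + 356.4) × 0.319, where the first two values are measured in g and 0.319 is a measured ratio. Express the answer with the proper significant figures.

2.64 g + 356.4 g = 359.04 g; the sum is limited to 1 decimal place (4 s.f.).
Carrying full precision, 359.04 × 0.319 = 114.53376 g; 0.319 has 3 s.f., so the result keeps min(4, 3) = 3 s.f.
Rounded to 3 significant figures: 115 g.

115 g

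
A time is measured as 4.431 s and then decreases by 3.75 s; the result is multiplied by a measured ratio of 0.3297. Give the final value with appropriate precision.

4.431 s − 3.75 s = 0.681 s; the difference is limited to 2 decimal places (2 s.f.).
Carrying full precision, 0.681 × 0.3297 = 0.2245257 s; 0.3297 has 4 s.f., so the result keeps min(2, 4) = 2 s.f.
Rounded to 2 significant figures: 0.22 s.

0.22 s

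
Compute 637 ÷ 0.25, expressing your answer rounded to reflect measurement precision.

2.5 × 10^3

637 ÷ 0.25 = 2548
Multiplication/division keeps the fewest significant figures: 637 → 3 s.f., 0.25 → 2 s.f.; limit is 2.
Rounded to 2 significant figures: 2.5 × 10^3.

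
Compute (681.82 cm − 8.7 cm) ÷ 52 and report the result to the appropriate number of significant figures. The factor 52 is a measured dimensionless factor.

13 cm

681.82 cm − 8.7 cm = 673.12 cm; the difference is limited to 1 decimal place (4 s.f.).
Carrying full precision, 673.12 ÷ 52 = 12.9446153846… cm; 52 has 2 s.f., so the result keeps min(4, 2) = 2 s.f.
Rounded to 2 significant figures: 13 cm.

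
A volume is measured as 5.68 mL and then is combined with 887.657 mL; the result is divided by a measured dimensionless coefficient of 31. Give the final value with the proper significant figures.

5.68 mL + 887.657 mL = 893.337 mL; the sum is limited to 2 decimal places (5 s.f.).
Carrying full precision, 893.337 ÷ 31 = 28.8173225806… mL; 31 has 2 s.f., so the result keeps min(5, 2) = 2 s.f.
Rounded to 2 significant figures: 29 mL.

29 mL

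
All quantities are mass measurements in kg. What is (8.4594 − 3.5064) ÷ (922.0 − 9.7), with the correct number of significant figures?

8.4594 − 3.5064 = 4.9530, limited to 4 d.p. → 5 s.f.; 922.0 − 9.7 = 912.3, limited to 1 d.p. → 4 s.f.
Carrying full precision, 4.9530 ÷ 912.3 = 0.00542913515291…; keep min(5, 4) = 4 s.f.
Rounded to 4 significant figures: 0.005429.

0.005429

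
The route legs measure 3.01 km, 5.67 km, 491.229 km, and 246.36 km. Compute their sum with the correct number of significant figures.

746.27 km

3.01 km + 5.67 km + 491.229 km + 246.36 km = 746.269 km.
Addition/subtraction keeps the fewest decimal places: 3.01 → 2 decimal places, 5.67 → 2 decimal places, 491.229 → 3 decimal places, 246.36 → 2 decimal places; limit is 2.
Rounded to 2 decimal places: 746.27 km.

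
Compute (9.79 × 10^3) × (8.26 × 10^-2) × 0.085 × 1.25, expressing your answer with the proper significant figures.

86

(9.79 × 10^3) × (8.26 × 10^-2) × 0.085 × 1.25 = 85.9194875
Multiplication/division keeps the fewest significant figures: 9.79 × 10^3 → 3 s.f., 8.26 × 10^-2 → 3 s.f., 0.085 → 2 s.f., 1.25 → 3 s.f.; limit is 2.
Rounded to 2 significant figures: 86.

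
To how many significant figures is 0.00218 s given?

3

0.00218: leading zeros are not significant.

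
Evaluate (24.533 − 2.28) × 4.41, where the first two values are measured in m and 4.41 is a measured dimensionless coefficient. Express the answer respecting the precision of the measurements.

98.1 m

24.533 m − 2.28 m = 22.253 m; the difference is limited to 2 decimal places (4 s.f.).
Carrying full precision, 22.253 × 4.41 = 98.13573 m; 4.41 has 3 s.f., so the result keeps min(4, 3) = 3 s.f.
Rounded to 3 significant figures: 98.1 m.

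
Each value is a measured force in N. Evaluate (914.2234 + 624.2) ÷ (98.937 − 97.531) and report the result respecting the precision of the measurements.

1094

914.2234 + 624.2 = 1538.4234, limited to 1 d.p. → 5 s.f.; 98.937 − 97.531 = 1.406, limited to 3 d.p. → 4 s.f.
Carrying full precision, 1538.4234 ÷ 1.406 = 1094.18449502…; keep min(5, 4) = 4 s.f.
Rounded to 4 significant figures: 1094.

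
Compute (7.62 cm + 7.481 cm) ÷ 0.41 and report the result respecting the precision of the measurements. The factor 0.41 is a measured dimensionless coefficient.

7.62 cm + 7.481 cm = 15.101 cm; the sum is limited to 2 decimal places (4 s.f.).
Carrying full precision, 15.101 ÷ 0.41 = 36.8317073171… cm; 0.41 has 2 s.f., so the result keeps min(4, 2) = 2 s.f.
Rounded to 2 significant figures: 37 cm.

37 cm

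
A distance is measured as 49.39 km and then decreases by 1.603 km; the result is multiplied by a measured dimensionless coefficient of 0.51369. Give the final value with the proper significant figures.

49.39 km − 1.603 km = 47.787 km; the difference is limited to 2 decimal places (4 s.f.).
Carrying full precision, 47.787 × 0.51369 = 24.54770403 km; 0.51369 has 5 s.f., so the result keeps min(4, 5) = 4 s.f.
Rounded to 4 significant figures: 24.55 km.

24.55 km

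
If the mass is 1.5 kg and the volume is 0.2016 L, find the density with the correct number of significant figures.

density = 1.5 kg ÷ 0.2016 L = 7.44047619048… kg/L.
1.5 has 2 significant figures; 0.2016 has 4.
Division/multiplication keeps the fewest: 2 significant figures.
Rounded: 7.4 kg/L.

7.4 kg/L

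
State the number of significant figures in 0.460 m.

0.460: leading zeros are not significant; trailing zeros after a decimal point are significant.

3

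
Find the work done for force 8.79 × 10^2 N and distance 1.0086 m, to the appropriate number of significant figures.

work done = 8.79 × 10^2 N × 1.0086 m = 886.5594 J.
8.79 × 10^2 has 3 significant figures; 1.0086 has 5.
Division/multiplication keeps the fewest: 3 significant figures.
Rounded: 887 J.

887 J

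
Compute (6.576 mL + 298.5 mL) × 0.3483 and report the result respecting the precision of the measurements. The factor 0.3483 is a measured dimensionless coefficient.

106.3 mL

6.576 mL + 298.5 mL = 305.076 mL; the sum is limited to 1 decimal place (4 s.f.).
Carrying full precision, 305.076 × 0.3483 = 106.2579708 mL; 0.3483 has 4 s.f., so the result keeps min(4, 4) = 4 s.f.
Rounded to 4 significant figures: 106.3 mL.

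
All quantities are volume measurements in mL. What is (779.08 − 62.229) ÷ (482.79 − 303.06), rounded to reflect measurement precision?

3.9885

779.08 − 62.229 = 716.851, limited to 2 d.p. → 5 s.f.; 482.79 − 303.06 = 179.73, limited to 2 d.p. → 5 s.f.
Carrying full precision, 716.851 ÷ 179.73 = 3.98848828799…; keep min(5, 5) = 5 s.f.
Rounded to 5 significant figures: 3.9885.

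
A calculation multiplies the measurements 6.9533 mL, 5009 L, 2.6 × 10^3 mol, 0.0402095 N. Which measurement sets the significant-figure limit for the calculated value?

6.9533 mL → 5 s.f.; 5009 L → 4 s.f.; 2.6 × 10^3 mol → 2 s.f.; 0.0402095 N → 6 s.f.
The fewest is 2 significant figures, from 2.6 × 10^3 mol.

2.6 × 10^3 mol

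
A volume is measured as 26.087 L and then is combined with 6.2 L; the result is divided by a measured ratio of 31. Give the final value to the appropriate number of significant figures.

1.0 L

26.087 L + 6.2 L = 32.287 L; the sum is limited to 1 decimal place (3 s.f.).
Carrying full precision, 32.287 ÷ 31 = 1.04151612903… L; 31 has 2 s.f., so the result keeps min(3, 2) = 2 s.f.
Rounded to 2 significant figures: 1.0 L.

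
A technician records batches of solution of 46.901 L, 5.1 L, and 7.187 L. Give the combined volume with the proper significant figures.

59.2 L

46.901 L + 5.1 L + 7.187 L = 59.188 L.
Addition/subtraction keeps the fewest decimal places: 46.901 → 3 decimal places, 5.1 → 1 decimal place, 7.187 → 3 decimal places; limit is 1.
Rounded to 1 decimal place: 59.2 L.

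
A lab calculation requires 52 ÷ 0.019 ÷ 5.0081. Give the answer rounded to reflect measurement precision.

52 ÷ 0.019 ÷ 5.0081 = 546.483118401…
Multiplication/division keeps the fewest significant figures: 52 → 2 s.f., 0.019 → 2 s.f., 5.0081 → 5 s.f.; limit is 2.
Rounded to 2 significant figures: 5.5 × 10².

5.5 × 10²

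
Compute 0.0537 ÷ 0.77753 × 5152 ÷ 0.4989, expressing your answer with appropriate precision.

7.13 × 10²

0.0537 ÷ 0.77753 × 5152 ÷ 0.4989 = 713.213378978…
Multiplication/division keeps the fewest significant figures: 0.0537 → 3 s.f., 0.77753 → 5 s.f., 5152 → 4 s.f., 0.4989 → 4 s.f.; limit is 3.
Rounded to 3 significant figures: 7.13 × 10².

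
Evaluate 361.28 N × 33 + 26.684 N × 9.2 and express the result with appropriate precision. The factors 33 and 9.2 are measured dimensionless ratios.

1.2 × 10^4 N

361.28 × 33 = 11922.24 → 1.2 × 10^4 N (2 s.f., last digit at the 10^3 place).
26.684 × 9.2 = 245.4928 → 2.5 × 10^2 N (2 s.f., last digit at the 10^1 place).
Sum: 12167.7328 N; keep the coarser place, 10^3.
Result: 1.2 × 10^4 N.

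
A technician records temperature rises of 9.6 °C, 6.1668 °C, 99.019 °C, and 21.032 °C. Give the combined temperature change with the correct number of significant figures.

135.8 °C

9.6 °C + 6.1668 °C + 99.019 °C + 21.032 °C = 135.8178 °C.
Addition/subtraction keeps the fewest decimal places: 9.6 → 1 decimal place, 6.1668 → 4 decimal places, 99.019 → 3 decimal places, 21.032 → 3 decimal places; limit is 1.
Rounded to 1 decimal place: 135.8 °C.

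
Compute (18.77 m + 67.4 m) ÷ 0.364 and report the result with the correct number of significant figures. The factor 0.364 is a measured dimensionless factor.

18.77 m + 67.4 m = 86.17 m; the sum is limited to 1 decimal place (3 s.f.).
Carrying full precision, 86.17 ÷ 0.364 = 236.730769231… m; 0.364 has 3 s.f., so the result keeps min(3, 3) = 3 s.f.
Rounded to 3 significant figures: 237 m.

237 m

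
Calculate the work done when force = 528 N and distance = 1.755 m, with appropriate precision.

work done = 528 N × 1.755 m = 926.64 J.
528 has 3 significant figures; 1.755 has 4.
Division/multiplication keeps the fewest: 3 significant figures.
Rounded: 927 J.

927 J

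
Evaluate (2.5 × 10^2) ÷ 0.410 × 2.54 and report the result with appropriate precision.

(2.5 × 10^2) ÷ 0.410 × 2.54 = 1548.7804878…
Multiplication/division keeps the fewest significant figures: 2.5 × 10^2 → 2 s.f., 0.410 → 3 s.f., 2.54 → 3 s.f.; limit is 2.
Rounded to 2 significant figures: 1.5 × 10^3.

1.5 × 10^3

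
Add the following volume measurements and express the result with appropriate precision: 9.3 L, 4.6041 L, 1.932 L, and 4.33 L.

20.2 L

9.3 L + 4.6041 L + 1.932 L + 4.33 L = 20.1661 L.
Addition/subtraction keeps the fewest decimal places: 9.3 → 1 decimal place, 4.6041 → 4 decimal places, 1.932 → 3 decimal places, 4.33 → 2 decimal places; limit is 1.
Rounded to 1 decimal place: 20.2 L.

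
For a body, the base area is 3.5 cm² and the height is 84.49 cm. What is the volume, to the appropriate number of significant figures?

volume = 3.5 cm² × 84.49 cm = 295.715 cm³.
3.5 has 2 significant figures; 84.49 has 4.
Division/multiplication keeps the fewest: 2 significant figures.
Rounded: 3.0 × 10² cm³.

3.0 × 10² cm³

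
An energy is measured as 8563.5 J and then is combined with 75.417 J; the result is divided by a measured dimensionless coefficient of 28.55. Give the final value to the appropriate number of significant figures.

8563.5 J + 75.417 J = 8638.917 J; the sum is limited to 1 decimal place (5 s.f.).
Carrying full precision, 8638.917 ÷ 28.55 = 302.589036778… J; 28.55 has 4 s.f., so the result keeps min(5, 4) = 4 s.f.
Rounded to 4 significant figures: 302.6 J.

302.6 J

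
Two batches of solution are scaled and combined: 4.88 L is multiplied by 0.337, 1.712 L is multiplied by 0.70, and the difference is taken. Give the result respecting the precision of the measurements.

4.88 × 0.337 = 1.64456 → 1.64 L (3 s.f., last digit at the 10^-2 place).
1.712 × 0.70 = 1.1984 → 1.2 L (2 s.f., last digit at the 10^-1 place).
Difference: 0.44616 L; keep the coarser place, 10^-1.
Result: 0.4 L.

0.4 L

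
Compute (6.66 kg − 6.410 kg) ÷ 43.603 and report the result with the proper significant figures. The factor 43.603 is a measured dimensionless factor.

0.0057 kg

6.66 kg − 6.410 kg = 0.250 kg; the difference is limited to 2 decimal places (2 s.f.).
Carrying full precision, 0.250 ÷ 43.603 = 0.00573355044378… kg; 43.603 has 5 s.f., so the result keeps min(2, 5) = 2 s.f.
Rounded to 2 significant figures: 0.0057 kg.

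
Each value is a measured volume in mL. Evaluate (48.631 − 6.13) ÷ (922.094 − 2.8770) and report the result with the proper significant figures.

48.631 − 6.13 = 42.501, limited to 2 d.p. → 4 s.f.; 922.094 − 2.8770 = 919.2170, limited to 3 d.p. → 6 s.f.
Carrying full precision, 42.501 ÷ 919.2170 = 0.0462360900636…; keep min(4, 6) = 4 s.f.
Rounded to 4 significant figures: 0.04624.

0.04624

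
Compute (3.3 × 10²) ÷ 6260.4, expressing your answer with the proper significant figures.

0.053

(3.3 × 10²) ÷ 6260.4 = 0.0527122867548…
Multiplication/division keeps the fewest significant figures: 3.3 × 10² → 2 s.f., 6260.4 → 5 s.f.; limit is 2.
Rounded to 2 significant figures: 0.053.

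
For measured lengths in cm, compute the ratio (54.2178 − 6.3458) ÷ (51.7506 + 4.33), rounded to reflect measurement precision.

0.8536

54.2178 − 6.3458 = 47.8720, limited to 4 d.p. → 6 s.f.; 51.7506 + 4.33 = 56.0806, limited to 2 d.p. → 4 s.f.
Carrying full precision, 47.8720 ÷ 56.0806 = 0.853628527512…; keep min(6, 4) = 4 s.f.
Rounded to 4 significant figures: 0.8536.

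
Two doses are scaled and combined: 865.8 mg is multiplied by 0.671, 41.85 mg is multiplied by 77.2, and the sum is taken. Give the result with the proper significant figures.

865.8 × 0.671 = 580.9518 → 581 mg (3 s.f., last digit at the 10^0 place).
41.85 × 77.2 = 3230.82 → 3.23 × 10^3 mg (3 s.f., last digit at the 10^1 place).
Sum: 3811.7718 mg; keep the coarser place, 10^1.
Result: 3.81 × 10^3 mg.

3.81 × 10^3 mg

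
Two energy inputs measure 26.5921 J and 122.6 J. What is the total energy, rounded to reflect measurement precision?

149.2 J

26.5921 J + 122.6 J = 149.1921 J.
Addition/subtraction keeps the fewest decimal places: 26.5921 → 4 decimal places, 122.6 → 1 decimal place; limit is 1.
Rounded to 1 decimal place: 149.2 J.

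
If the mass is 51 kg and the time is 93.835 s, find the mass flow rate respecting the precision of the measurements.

0.54 kg/s

mass flow rate = 51 kg ÷ 93.835 s = 0.54350722012… kg/s.
51 has 2 significant figures; 93.835 has 5.
Division/multiplication keeps the fewest: 2 significant figures.
Rounded: 0.54 kg/s.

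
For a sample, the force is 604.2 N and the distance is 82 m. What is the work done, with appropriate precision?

work done = 604.2 N × 82 m = 49544.4 J.
604.2 has 4 significant figures; 82 has 2.
Division/multiplication keeps the fewest: 2 significant figures.
Rounded: 5.0 × 10⁴ J.

5.0 × 10⁴ J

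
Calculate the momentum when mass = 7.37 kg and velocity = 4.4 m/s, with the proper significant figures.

32 kg·m/s

momentum = 7.37 kg × 4.4 m/s = 32.428 kg·m/s.
7.37 has 3 significant figures; 4.4 has 2.
Division/multiplication keeps the fewest: 2 significant figures.
Rounded: 32 kg·m/s.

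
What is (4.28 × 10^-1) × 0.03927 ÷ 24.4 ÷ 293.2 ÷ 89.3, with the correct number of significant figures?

2.63 × 10^-8

(4.28 × 10^-1) × 0.03927 ÷ 24.4 ÷ 293.2 ÷ 89.3 = 2.63087018416 × 10^-8…
Multiplication/division keeps the fewest significant figures: 4.28 × 10^-1 → 3 s.f., 0.03927 → 4 s.f., 24.4 → 3 s.f., 293.2 → 4 s.f., 89.3 → 3 s.f.; limit is 3.
Rounded to 3 significant figures: 2.63 × 10^-8.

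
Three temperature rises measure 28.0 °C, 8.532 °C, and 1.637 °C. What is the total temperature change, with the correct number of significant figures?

38.2 °C

28.0 °C + 8.532 °C + 1.637 °C = 38.169 °C.
Addition/subtraction keeps the fewest decimal places: 28.0 → 1 decimal place, 8.532 → 3 decimal places, 1.637 → 3 decimal places; limit is 1.
Rounded to 1 decimal place: 38.2 °C.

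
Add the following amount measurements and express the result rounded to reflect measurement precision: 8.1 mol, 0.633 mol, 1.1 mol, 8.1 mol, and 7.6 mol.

25.5 mol

8.1 mol + 0.633 mol + 1.1 mol + 8.1 mol + 7.6 mol = 25.533 mol.
Addition/subtraction keeps the fewest decimal places: 8.1 → 1 decimal place, 0.633 → 3 decimal places, 1.1 → 1 decimal place, 8.1 → 1 decimal place, 7.6 → 1 decimal place; limit is 1.
Rounded to 1 decimal place: 25.5 mol.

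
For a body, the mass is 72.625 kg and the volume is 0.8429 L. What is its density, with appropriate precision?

density = 72.625 kg ÷ 0.8429 L = 86.1608731759… kg/L.
72.625 has 5 significant figures; 0.8429 has 4.
Division/multiplication keeps the fewest: 4 significant figures.
Rounded: 86.16 kg/L.

86.16 kg/L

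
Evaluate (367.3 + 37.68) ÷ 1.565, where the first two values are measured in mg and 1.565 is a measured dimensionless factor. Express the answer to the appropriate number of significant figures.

367.3 mg + 37.68 mg = 404.98 mg; the sum is limited to 1 decimal place (4 s.f.).
Carrying full precision, 404.98 ÷ 1.565 = 258.773162939… mg; 1.565 has 4 s.f., so the result keeps min(4, 4) = 4 s.f.
Rounded to 4 significant figures: 258.8 mg.

258.8 mg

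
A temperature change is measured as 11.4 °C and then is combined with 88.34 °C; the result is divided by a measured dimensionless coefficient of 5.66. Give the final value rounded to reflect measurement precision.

11.4 °C + 88.34 °C = 99.74 °C; the sum is limited to 1 decimal place (3 s.f.).
Carrying full precision, 99.74 ÷ 5.66 = 17.6219081272… °C; 5.66 has 3 s.f., so the result keeps min(3, 3) = 3 s.f.
Rounded to 3 significant figures: 17.6 °C.

17.6 °C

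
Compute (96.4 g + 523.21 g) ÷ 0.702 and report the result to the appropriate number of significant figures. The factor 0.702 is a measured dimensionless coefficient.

96.4 g + 523.21 g = 619.61 g; the sum is limited to 1 decimal place (4 s.f.).
Carrying full precision, 619.61 ÷ 0.702 = 882.635327635… g; 0.702 has 3 s.f., so the result keeps min(4, 3) = 3 s.f.
Rounded to 3 significant figures: 8.83 × 10^2 g.

8.83 × 10^2 g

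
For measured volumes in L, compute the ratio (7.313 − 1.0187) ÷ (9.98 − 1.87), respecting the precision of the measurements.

7.313 − 1.0187 = 6.2943, limited to 3 d.p. → 4 s.f.; 9.98 − 1.87 = 8.11, limited to 2 d.p. → 3 s.f.
Carrying full precision, 6.2943 ÷ 8.11 = 0.776115906289…; keep min(4, 3) = 3 s.f.
Rounded to 3 significant figures: 7.76 × 10⁻¹.

7.76 × 10⁻¹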